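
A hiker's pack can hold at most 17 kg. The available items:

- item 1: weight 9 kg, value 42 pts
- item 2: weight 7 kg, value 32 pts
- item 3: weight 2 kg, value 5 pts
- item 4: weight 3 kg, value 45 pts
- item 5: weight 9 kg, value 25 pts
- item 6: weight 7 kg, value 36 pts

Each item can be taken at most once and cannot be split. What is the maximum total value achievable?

113 pts

Check high-value combinations within 17 kg:
- item 2+item 4+item 6: weight 7+3+7=17, value 32+45+36=113
- item 1+item 3+item 4: weight 9+2+3=14, value 42+5+45=92
- item 1+item 4: weight 9+3=12, value 42+45=87
- item 3+item 4+item 6: weight 2+3+7=12, value 5+45+36=86
Best: 113 pts.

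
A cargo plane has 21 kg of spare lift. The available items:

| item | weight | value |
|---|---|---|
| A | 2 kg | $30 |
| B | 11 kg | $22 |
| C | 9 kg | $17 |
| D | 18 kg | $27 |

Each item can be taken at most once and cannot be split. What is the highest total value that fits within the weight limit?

Check high-value combinations within 21 kg:
- A+D: weight 2+18=20, value 30+27=57
- A+B: weight 2+11=13, value 30+22=52
- A+C: weight 2+9=11, value 30+17=47
Best: $57.

$57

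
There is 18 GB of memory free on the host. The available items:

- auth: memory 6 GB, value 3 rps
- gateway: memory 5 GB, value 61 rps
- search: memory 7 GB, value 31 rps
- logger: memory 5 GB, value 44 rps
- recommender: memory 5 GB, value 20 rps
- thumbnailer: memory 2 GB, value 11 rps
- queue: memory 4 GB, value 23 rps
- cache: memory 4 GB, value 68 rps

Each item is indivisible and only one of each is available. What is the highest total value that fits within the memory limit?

196 rps

Check high-value combinations within 18 GB:
- gateway+logger+queue+cache: memory 5+5+4+4=18, value 61+44+23+68=196
- gateway+logger+thumbnailer+cache: memory 5+5+2+4=16, value 61+44+11+68=184
- gateway+logger+cache: memory 5+5+4=14, value 61+44+68=173
- gateway+recommender+queue+cache: memory 5+5+4+4=18, value 61+20+23+68=172
- gateway+search+thumbnailer+cache: memory 5+7+2+4=18, value 61+31+11+68=171
Best: 196 rps.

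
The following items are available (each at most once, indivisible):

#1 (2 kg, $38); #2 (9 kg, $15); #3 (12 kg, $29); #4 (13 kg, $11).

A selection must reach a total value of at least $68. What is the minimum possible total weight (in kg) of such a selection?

Subsets with value ≥ 68, sorted by total weight:
- #1+#2+#3: weight 23, value 82
- #1+#3+#4: weight 27, value 78
Minimum weight: 23 kg.

23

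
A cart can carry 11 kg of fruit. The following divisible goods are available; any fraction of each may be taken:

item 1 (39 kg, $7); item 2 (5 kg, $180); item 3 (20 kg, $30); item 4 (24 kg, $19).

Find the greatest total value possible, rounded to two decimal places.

Take in order of value per unit:
- item 2 (180/5 per unit): all 5 → value 180, running total 180.00
- item 3 (30/20 per unit): 6 of 20 → value 6×30/20 = 9.0000, running total 189.00
Total 189.00.

189.00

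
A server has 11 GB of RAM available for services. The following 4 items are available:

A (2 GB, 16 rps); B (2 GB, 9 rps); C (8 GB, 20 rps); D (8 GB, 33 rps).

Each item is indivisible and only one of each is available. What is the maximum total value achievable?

Check high-value combinations within 11 GB:
- A+D: memory 2+8=10, value 16+33=49
- B+D: memory 2+8=10, value 9+33=42
- A+C: memory 2+8=10, value 16+20=36
- D: memory 8, value 33
Best: 49 rps.

49 rps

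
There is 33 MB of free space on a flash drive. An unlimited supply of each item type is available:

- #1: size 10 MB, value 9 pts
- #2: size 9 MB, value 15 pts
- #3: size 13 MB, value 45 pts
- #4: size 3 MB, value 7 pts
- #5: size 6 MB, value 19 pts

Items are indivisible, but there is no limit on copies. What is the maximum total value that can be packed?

Best value-per-unit is #3 at 45/13; filling with it alone gives 2×45 = 90.
Optimal mix: 2×#3 + 1×#5 → size 32, value 109.

109 pts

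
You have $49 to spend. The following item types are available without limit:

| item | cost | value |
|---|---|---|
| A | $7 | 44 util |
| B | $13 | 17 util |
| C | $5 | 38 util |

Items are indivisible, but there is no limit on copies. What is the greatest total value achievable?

Best value-per-unit is C at 38/5; filling with it alone gives 9×38 = 342.
Optimal mix: 2×A + 7×C → cost 49, value 354.

354 util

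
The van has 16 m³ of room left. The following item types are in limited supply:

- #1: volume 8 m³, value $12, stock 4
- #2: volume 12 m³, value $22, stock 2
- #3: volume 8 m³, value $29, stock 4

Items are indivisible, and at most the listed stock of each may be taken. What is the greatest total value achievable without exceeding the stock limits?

$58

Top feasible selections:
- 2×#3: volume 16, value 58
- 1×#1 + 1×#3: volume 16, value 41
- 1×#3: volume 8, value 29
- 2×#1: volume 16, value 24
Best: $58.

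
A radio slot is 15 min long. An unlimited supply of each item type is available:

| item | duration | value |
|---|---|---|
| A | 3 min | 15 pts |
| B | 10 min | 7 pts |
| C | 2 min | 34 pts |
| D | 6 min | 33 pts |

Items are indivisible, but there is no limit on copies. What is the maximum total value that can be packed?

238 pts

Best value-per-unit is C at 34/2, and filling with it alone uses duration 7×2=14. No mix of the others beats 7×34 = 238.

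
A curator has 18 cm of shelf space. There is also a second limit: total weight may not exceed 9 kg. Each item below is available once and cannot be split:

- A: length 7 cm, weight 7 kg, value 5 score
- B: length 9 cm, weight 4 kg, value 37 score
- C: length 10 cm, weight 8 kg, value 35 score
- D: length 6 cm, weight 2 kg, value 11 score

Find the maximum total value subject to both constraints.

48 score

Feasible sets respecting both limits:
- B+D: length 15, weight 6, value 48
- B: length 9, weight 4, value 37
- C: length 10, weight 8, value 35
- A+D: length 13, weight 9, value 16
Best: 48 score.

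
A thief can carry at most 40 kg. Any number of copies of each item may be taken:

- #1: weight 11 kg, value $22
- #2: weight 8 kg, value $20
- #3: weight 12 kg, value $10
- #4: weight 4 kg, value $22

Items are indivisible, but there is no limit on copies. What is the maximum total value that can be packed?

$220

Best value-per-unit is #4 at 22/4, and filling with it alone uses weight 10×4=40. No mix of the others beats 10×22 = 220.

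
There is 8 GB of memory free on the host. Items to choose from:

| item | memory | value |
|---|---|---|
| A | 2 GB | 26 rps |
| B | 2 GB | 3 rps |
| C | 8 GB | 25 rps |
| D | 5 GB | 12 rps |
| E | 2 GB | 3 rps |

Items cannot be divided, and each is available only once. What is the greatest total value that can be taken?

38 rps

Check high-value combinations within 8 GB:
- A+D: memory 2+5=7, value 26+12=38
- A+B+E: memory 2+2+2=6, value 26+3+3=32
- A+B: memory 2+2=4, value 26+3=29
- A+E: memory 2+2=4, value 26+3=29
- A: memory 2, value 26
Best: 38 rps.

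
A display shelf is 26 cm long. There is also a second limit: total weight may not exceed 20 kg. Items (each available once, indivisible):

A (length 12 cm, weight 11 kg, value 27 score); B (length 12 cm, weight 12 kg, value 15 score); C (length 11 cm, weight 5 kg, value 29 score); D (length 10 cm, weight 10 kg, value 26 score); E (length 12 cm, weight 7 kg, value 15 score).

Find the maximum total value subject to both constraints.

56 score

Feasible sets respecting both limits:
- A+C: length 23, weight 16, value 56
- C+D: length 21, weight 15, value 55
- B+C: length 23, weight 17, value 44
Best: 56 score.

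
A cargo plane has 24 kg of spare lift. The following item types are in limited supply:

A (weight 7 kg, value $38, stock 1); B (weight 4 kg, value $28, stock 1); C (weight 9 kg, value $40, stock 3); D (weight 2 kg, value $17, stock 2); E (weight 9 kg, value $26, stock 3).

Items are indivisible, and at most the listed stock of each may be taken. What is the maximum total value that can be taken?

$140

Top feasible selections:
- 1×A + 1×B + 1×C + 2×D: weight 24, value 140
- 1×A + 1×B + 2×D + 1×E: weight 24, value 126
- 1×B + 2×C + 1×D: weight 24, value 125
Best: $140.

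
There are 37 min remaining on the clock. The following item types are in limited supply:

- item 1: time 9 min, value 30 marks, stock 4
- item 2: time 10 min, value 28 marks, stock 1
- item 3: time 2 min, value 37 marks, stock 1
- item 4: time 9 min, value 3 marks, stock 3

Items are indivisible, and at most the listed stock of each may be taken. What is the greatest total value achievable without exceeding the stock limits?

Top feasible selections:
- 3×item 1 + 1×item 3: time 29, value 127
- 2×item 1 + 1×item 2 + 1×item 3: time 30, value 125
- 4×item 1: time 36, value 120
- 3×item 1 + 1×item 2: time 37, value 118
Best: 127 marks.

127 marks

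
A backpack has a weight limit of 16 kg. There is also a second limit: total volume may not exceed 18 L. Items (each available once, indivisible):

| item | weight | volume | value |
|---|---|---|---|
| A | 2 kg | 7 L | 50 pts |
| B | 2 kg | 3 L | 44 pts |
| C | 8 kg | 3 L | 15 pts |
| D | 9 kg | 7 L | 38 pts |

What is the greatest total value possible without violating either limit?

132 pts

Feasible sets respecting both limits:
- A+B+D: weight 13, volume 17, value 132
- A+B+C: weight 12, volume 13, value 109
- A+B: weight 4, volume 10, value 94
Best: 132 pts.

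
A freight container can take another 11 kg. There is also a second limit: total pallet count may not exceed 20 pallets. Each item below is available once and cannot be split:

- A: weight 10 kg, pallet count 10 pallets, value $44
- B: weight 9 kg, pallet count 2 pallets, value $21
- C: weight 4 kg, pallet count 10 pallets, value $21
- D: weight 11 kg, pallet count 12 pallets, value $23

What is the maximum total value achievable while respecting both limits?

Feasible sets respecting both limits:
- A: weight 10, pallet count 10, value 44
- D: weight 11, pallet count 12, value 23
- B: weight 9, pallet count 2, value 21
- C: weight 4, pallet count 10, value 21
Best: $44.

$44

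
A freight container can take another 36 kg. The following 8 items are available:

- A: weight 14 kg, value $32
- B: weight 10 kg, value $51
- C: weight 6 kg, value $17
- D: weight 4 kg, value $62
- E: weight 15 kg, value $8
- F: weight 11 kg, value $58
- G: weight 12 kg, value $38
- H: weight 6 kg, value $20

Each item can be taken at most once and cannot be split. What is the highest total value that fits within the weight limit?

$191

Check high-value combinations within 36 kg:
- B+D+F+H: weight 10+4+11+6=31, value 51+62+58+20=191
- B+C+D+F: weight 10+6+4+11=31, value 51+17+62+58=188
- D+F+G+H: weight 4+11+12+6=33, value 62+58+38+20=178
- C+D+F+G: weight 6+4+11+12=33, value 17+62+58+38=175
- A+D+F+H: weight 14+4+11+6=35, value 32+62+58+20=172
Best: $191.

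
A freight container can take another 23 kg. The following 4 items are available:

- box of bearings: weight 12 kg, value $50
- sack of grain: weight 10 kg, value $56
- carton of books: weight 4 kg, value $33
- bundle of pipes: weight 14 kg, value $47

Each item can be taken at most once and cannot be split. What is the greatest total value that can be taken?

$106

Check high-value combinations within 23 kg:
- box of bearings+sack of grain: weight 12+10=22, value 50+56=106
- sack of grain+carton of books: weight 10+4=14, value 56+33=89
- box of bearings+carton of books: weight 12+4=16, value 50+33=83
Best: $106.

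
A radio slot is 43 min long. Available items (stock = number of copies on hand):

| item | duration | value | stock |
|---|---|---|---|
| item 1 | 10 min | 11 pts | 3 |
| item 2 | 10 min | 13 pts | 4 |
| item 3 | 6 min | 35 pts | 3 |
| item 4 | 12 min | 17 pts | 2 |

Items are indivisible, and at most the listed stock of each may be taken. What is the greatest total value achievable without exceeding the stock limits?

139 pts

Top feasible selections:
- 3×item 3 + 2×item 4: duration 42, value 139
- 1×item 2 + 3×item 3 + 1×item 4: duration 40, value 135
Best: 139 pts.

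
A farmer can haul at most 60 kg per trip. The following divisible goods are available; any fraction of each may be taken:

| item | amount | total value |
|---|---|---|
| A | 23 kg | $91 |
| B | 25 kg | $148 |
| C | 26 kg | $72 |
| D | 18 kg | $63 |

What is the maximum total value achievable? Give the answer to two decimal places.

281.00

Take in order of value per unit:
- B (148/25 per unit): all 25 → value 148, running total 148.00
- A (91/23 per unit): all 23 → value 91, running total 239.00
- D (63/18 per unit): 12 of 18 → value 12×63/18 = 42.0000, running total 281.00
Total 281.00.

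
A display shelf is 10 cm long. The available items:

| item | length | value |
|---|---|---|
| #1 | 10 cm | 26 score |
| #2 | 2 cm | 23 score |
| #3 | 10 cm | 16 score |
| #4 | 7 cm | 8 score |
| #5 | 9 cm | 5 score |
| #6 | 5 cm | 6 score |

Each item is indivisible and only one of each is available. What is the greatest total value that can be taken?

31 score

Check high-value combinations within 10 cm:
- #2+#4: length 2+7=9, value 23+8=31
- #2+#6: length 2+5=7, value 23+6=29
- #1: length 10, value 26
Best: 31 score.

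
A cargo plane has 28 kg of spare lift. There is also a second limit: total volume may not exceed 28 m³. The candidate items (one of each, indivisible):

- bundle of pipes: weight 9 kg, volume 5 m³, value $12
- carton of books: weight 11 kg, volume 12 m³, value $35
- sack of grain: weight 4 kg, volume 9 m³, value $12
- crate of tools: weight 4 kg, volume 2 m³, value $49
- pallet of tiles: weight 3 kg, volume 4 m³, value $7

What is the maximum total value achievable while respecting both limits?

Feasible sets respecting both limits:
- bundle of pipes+carton of books+sack of grain+crate of tools: weight 28, volume 28, value 108
- bundle of pipes+carton of books+crate of tools+pallet of tiles: weight 27, volume 23, value 103
- carton of books+sack of grain+crate of tools+pallet of tiles: weight 22, volume 27, value 103
Best: $108.

$108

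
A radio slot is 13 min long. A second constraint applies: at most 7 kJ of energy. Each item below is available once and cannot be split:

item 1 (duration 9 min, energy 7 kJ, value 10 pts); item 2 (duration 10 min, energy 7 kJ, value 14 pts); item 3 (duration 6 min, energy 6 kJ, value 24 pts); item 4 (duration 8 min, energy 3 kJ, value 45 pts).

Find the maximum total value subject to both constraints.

Feasible sets respecting both limits:
- item 4: duration 8, energy 3, value 45
- item 3: duration 6, energy 6, value 24
- item 2: duration 10, energy 7, value 14
- item 1: duration 9, energy 7, value 10
Best: 45 pts.

45 pts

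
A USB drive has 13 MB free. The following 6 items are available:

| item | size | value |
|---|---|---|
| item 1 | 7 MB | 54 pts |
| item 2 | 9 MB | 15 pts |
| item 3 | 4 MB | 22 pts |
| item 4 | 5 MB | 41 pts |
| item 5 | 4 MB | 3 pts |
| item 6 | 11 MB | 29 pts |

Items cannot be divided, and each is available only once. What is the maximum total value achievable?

Check high-value combinations within 13 MB:
- item 1+item 4: size 7+5=12, value 54+41=95
- item 1+item 3: size 7+4=11, value 54+22=76
- item 3+item 4+item 5: size 4+5+4=13, value 22+41+3=66
- item 3+item 4: size 4+5=9, value 22+41=63
Best: 95 pts.

95 pts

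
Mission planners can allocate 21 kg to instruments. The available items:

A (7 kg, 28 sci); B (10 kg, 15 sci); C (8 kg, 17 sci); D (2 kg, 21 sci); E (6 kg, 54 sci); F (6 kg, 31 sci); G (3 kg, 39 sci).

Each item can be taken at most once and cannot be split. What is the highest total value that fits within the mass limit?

Check high-value combinations within 21 kg:
- D+E+F+G: mass 2+6+6+3=17, value 21+54+31+39=145
- A+D+E+G: mass 7+2+6+3=18, value 28+21+54+39=142
- A+D+E+F: mass 7+2+6+6=21, value 28+21+54+31=134
- C+D+E+G: mass 8+2+6+3=19, value 17+21+54+39=131
- B+D+E+G: mass 10+2+6+3=21, value 15+21+54+39=129
Best: 145 sci.

145 sci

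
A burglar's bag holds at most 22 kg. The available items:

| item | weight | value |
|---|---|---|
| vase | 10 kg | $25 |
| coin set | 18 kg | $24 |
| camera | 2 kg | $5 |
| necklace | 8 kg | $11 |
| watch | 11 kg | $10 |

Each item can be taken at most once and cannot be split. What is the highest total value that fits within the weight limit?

$41

Check high-value combinations within 22 kg:
- vase+camera+necklace: weight 10+2+8=20, value 25+5+11=41
- vase+necklace: weight 10+8=18, value 25+11=36
- vase+watch: weight 10+11=21, value 25+10=35
- vase+camera: weight 10+2=12, value 25+5=30
Best: $41.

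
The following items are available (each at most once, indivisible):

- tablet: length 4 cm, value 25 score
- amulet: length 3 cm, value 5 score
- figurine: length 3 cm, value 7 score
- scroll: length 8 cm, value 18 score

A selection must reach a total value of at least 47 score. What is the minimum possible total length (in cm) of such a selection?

15

Subsets with value ≥ 47, sorted by total length:
- tablet+figurine+scroll: length 15, value 50
- tablet+amulet+scroll: length 15, value 48
Minimum length: 15 cm.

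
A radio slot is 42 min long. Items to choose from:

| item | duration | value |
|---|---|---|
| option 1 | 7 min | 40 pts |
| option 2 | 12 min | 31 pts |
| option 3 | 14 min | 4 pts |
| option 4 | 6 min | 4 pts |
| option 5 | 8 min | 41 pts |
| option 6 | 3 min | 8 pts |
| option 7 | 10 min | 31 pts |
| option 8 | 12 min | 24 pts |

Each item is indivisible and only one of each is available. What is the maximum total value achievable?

This is a 0/1 knapsack; check combinations near the capacity.
- option 1+option 2+option 5+option 6+option 7: duration 7+12+8+3+10=40, value 40+31+41+8+31=151
- option 1+option 5+option 6+option 7+option 8: duration 7+8+3+10+12=40, value 40+41+8+31+24=144
- option 1+option 2+option 5+option 6+option 8: duration 7+12+8+3+12=42, value 40+31+41+8+24=144
- option 1+option 2+option 5+option 7: duration 7+12+8+10=37, value 40+31+41+31=143
Best: 151 pts.

151 pts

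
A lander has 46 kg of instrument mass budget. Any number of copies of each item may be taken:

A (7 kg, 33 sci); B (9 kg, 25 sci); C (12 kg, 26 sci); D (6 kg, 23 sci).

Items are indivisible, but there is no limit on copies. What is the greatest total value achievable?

201 sci

Best value-per-unit is A at 33/7; filling with it alone gives 6×33 = 198.
Optimal mix: 4×A + 3×D → mass 46, value 201.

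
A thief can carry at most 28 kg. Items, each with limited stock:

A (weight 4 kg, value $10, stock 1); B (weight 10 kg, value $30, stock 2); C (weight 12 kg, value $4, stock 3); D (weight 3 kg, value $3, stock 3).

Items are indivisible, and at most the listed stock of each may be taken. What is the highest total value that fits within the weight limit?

$73

Top feasible selections:
- 1×A + 2×B + 1×D: weight 27, value 73
- 1×A + 2×B: weight 24, value 70
Best: $73.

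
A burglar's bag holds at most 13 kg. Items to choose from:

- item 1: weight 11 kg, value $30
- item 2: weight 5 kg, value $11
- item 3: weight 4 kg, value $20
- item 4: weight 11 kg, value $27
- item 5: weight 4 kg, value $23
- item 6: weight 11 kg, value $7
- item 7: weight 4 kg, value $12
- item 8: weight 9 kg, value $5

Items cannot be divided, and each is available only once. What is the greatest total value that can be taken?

This is a 0/1 knapsack; check combinations near the capacity.
- item 3+item 5+item 7: weight 4+4+4=12, value 20+23+12=55
- item 2+item 3+item 5: weight 5+4+4=13, value 11+20+23=54
- item 2+item 5+item 7: weight 5+4+4=13, value 11+23+12=46
- item 3+item 5: weight 4+4=8, value 20+23=43
Best: $55.

$55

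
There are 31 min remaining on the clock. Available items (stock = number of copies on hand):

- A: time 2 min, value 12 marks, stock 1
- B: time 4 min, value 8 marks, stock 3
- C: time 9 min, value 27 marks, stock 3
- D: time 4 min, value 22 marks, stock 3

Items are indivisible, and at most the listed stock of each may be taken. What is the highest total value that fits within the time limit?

Best selections within time 31 and stock limits:
- 1×A + 2×B + 1×C + 3×D: time 31, value 121
- 2×C + 3×D: time 30, value 120
- 1×A + 1×B + 1×C + 3×D: time 27, value 113
Best: 121 marks.

121 marks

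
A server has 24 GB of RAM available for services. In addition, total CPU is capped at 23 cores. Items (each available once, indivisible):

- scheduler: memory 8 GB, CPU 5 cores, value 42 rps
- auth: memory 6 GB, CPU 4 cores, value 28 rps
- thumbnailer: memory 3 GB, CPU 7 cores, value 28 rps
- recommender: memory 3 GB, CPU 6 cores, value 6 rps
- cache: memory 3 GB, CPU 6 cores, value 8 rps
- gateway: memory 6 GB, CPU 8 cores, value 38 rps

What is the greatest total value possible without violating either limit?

Feasible sets respecting both limits:
- scheduler+auth+cache+gateway: memory 23, CPU 23, value 116
- scheduler+auth+recommender+gateway: memory 23, CPU 23, value 114
- scheduler+auth+gateway: memory 20, CPU 17, value 108
Best: 116 rps.

116 rps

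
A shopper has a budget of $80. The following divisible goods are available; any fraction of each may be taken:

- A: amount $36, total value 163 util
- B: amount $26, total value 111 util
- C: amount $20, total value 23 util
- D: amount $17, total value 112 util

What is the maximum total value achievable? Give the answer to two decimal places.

Take in order of value per unit:
- D (112/17 per unit): all 17 → value 112, running total 112.00
- A (163/36 per unit): all 36 → value 163, running total 275.00
- B (111/26 per unit): all 26 → value 111, running total 386.00
- C (23/20 per unit): 1 of 20 → value 1×23/20 = 1.1500, running total 387.15
Total 387.15.

387.15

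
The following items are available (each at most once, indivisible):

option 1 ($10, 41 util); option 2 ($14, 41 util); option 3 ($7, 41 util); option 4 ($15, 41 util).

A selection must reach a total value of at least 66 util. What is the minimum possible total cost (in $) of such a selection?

Subsets with value ≥ 66, sorted by total cost:
- option 1+option 3: cost 17, value 82
- option 2+option 3: cost 21, value 82
- option 3+option 4: cost 22, value 82
- option 1+option 2: cost 24, value 82
Minimum cost: 17 $.

17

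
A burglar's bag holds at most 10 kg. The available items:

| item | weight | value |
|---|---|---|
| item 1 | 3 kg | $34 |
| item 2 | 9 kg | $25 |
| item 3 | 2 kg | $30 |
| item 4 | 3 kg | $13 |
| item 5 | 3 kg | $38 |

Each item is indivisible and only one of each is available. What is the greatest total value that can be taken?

This is a 0/1 knapsack; check combinations near the capacity.
- item 1+item 3+item 5: weight 3+2+3=8, value 34+30+38=102
- item 1+item 4+item 5: weight 3+3+3=9, value 34+13+38=85
- item 3+item 4+item 5: weight 2+3+3=8, value 30+13+38=81
- item 1+item 3+item 4: weight 3+2+3=8, value 34+30+13=77
- item 1+item 5: weight 3+3=6, value 34+38=72
Best: $102.

$102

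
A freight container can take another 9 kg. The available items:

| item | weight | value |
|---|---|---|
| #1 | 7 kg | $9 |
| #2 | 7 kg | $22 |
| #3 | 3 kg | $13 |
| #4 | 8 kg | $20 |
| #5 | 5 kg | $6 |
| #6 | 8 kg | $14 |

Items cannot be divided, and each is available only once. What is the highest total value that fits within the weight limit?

Check high-value combinations within 9 kg:
- #2: weight 7, value 22
- #4: weight 8, value 20
- #3+#5: weight 3+5=8, value 13+6=19
- #6: weight 8, value 14
- #3: weight 3, value 13
Best: $22.

$22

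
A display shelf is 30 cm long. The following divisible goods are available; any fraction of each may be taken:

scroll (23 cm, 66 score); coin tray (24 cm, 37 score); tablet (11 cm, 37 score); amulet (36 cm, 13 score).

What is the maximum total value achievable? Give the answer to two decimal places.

Take in order of value per unit:
- tablet (37/11 per unit): all 11 → value 37, running total 37.00
- scroll (66/23 per unit): 19 of 23 → value 19×66/23 = 54.5217, running total 91.52
Total 91.52.

91.52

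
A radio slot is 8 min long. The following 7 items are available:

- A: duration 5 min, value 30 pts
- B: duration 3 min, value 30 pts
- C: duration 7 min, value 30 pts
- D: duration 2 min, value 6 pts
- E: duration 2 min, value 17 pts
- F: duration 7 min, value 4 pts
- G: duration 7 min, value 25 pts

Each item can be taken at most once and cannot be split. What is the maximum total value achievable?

60 pts

Check high-value combinations within 8 min:
- A+B: duration 5+3=8, value 30+30=60
- B+D+E: duration 3+2+2=7, value 30+6+17=53
- B+E: duration 3+2=5, value 30+17=47
Best: 60 pts.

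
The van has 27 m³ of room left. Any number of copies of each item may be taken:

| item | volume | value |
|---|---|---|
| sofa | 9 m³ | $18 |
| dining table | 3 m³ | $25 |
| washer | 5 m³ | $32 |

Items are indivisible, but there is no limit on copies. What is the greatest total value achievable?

$225

Best value-per-unit is dining table at 25/3, and filling with it alone uses volume 9×3=27. No mix of the others beats 9×25 = 225.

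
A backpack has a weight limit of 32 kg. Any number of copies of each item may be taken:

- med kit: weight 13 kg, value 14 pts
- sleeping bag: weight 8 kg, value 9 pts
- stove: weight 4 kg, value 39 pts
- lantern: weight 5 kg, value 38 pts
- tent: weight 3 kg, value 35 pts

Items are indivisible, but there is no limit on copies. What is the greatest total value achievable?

Best value-per-unit is tent at 35/3; filling with it alone gives 10×35 = 350.
Optimal mix: 2×stove + 8×tent → weight 32, value 358.

358 pts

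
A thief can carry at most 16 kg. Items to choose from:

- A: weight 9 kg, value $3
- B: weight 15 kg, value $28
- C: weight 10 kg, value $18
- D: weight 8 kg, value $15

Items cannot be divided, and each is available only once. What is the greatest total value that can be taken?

$28

Check high-value combinations within 16 kg:
- B: weight 15, value 28
- C: weight 10, value 18
- D: weight 8, value 15
Best: $28.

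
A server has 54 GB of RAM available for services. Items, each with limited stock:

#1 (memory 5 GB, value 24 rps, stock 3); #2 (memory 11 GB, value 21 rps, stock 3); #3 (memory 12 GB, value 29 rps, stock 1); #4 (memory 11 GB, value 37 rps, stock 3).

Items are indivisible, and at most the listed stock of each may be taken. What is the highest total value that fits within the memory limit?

183 rps

Best selections within memory 54 and stock limits:
- 3×#1 + 3×#4: memory 48, value 183
- 2×#1 + 1×#2 + 3×#4: memory 54, value 180
Best: 183 rps.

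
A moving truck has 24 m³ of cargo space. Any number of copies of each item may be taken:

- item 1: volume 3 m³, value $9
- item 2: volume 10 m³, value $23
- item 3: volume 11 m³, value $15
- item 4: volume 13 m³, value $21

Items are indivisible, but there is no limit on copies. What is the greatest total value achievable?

$72

Best value-per-unit is item 1 at 9/3, and filling with it alone uses volume 8×3=24. No mix of the others beats 8×9 = 72.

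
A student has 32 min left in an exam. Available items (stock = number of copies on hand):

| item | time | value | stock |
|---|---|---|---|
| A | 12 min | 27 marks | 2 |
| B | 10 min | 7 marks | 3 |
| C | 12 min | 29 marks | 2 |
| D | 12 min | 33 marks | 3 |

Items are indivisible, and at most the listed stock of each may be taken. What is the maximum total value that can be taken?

Top feasible selections:
- 2×D: time 24, value 66
- 1×C + 1×D: time 24, value 62
- 1×A + 1×D: time 24, value 60
Best: 66 marks.

66 marks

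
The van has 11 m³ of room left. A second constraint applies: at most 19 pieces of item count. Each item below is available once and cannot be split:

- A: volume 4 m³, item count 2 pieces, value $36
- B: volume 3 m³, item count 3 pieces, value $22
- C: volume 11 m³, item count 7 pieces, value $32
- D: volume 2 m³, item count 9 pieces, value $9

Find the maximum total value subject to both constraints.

$67

Feasible sets respecting both limits:
- A+B+D: volume 9, item count 14, value 67
- A+B: volume 7, item count 5, value 58
- A+D: volume 6, item count 11, value 45
Best: $67.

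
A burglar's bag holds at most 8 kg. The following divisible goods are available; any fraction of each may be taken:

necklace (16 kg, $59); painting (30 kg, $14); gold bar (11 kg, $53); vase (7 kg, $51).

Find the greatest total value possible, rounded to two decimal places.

55.82

Take in order of value per unit:
- vase (51/7 per unit): all 7 → value 51, running total 51.00
- gold bar (53/11 per unit): 1 of 11 → value 1×53/11 = 4.8182, running total 55.82
Total 55.82.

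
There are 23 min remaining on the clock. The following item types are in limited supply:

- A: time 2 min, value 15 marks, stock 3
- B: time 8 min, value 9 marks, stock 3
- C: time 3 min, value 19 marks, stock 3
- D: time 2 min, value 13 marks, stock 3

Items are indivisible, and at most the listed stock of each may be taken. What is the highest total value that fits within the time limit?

141 marks

Best selections within time 23 and stock limits:
- 3×A + 3×C + 3×D: time 21, value 141
- 3×A + 3×C + 2×D: time 19, value 128
- 2×A + 3×C + 3×D: time 19, value 126
Best: 141 marks.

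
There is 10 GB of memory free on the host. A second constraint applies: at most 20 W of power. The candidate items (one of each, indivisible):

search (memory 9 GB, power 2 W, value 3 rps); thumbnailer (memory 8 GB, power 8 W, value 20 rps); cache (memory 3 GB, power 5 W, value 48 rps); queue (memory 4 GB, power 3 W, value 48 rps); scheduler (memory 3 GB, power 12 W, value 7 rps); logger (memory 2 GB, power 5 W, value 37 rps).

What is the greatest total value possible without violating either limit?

133 rps

Feasible sets respecting both limits:
- cache+queue+logger: memory 9, power 13, value 133
- cache+queue+scheduler: memory 10, power 20, value 103
- cache+queue: memory 7, power 8, value 96
- queue+scheduler+logger: memory 9, power 20, value 92
Best: 133 rps.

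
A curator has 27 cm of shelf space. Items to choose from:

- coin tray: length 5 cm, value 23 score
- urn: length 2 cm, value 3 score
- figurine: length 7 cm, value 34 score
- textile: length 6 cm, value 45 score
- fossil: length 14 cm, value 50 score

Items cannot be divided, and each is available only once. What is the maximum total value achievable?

129 score

Check high-value combinations within 27 cm:
- figurine+textile+fossil: length 7+6+14=27, value 34+45+50=129
- coin tray+urn+textile+fossil: length 5+2+6+14=27, value 23+3+45+50=121
- coin tray+textile+fossil: length 5+6+14=25, value 23+45+50=118
Best: 129 score.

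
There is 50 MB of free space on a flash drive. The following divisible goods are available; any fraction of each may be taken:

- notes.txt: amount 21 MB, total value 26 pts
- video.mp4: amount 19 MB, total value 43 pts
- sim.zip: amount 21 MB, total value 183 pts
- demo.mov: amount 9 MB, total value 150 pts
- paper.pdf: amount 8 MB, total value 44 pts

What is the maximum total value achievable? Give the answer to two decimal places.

Take in order of value per unit:
- demo.mov (150/9 per unit): all 9 → value 150, running total 150.00
- sim.zip (183/21 per unit): all 21 → value 183, running total 333.00
- paper.pdf (44/8 per unit): all 8 → value 44, running total 377.00
- video.mp4 (43/19 per unit): 12 of 19 → value 12×43/19 = 27.1579, running total 404.16
Total 404.16.

404.16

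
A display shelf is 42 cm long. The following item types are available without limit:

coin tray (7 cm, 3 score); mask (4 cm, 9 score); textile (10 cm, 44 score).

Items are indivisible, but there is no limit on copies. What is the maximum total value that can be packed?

176 score

Best value-per-unit is textile at 44/10, and filling with it alone uses length 4×10=40. No mix of the others beats 4×44 = 176.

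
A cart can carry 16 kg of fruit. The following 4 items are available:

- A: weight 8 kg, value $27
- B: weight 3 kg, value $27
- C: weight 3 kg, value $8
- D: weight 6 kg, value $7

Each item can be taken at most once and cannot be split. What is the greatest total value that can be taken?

This is a 0/1 knapsack; check combinations near the capacity.
- A+B+C: weight 8+3+3=14, value 27+27+8=62
- A+B: weight 8+3=11, value 27+27=54
- B+C+D: weight 3+3+6=12, value 27+8+7=42
- B+C: weight 3+3=6, value 27+8=35
Best: $62.

$62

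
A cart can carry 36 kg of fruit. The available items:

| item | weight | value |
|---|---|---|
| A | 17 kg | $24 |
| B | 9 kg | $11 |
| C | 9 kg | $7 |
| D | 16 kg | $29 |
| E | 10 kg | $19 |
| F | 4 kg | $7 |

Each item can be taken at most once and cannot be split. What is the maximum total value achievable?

$59

Check high-value combinations within 36 kg:
- B+D+E: weight 9+16+10=35, value 11+29+19=59
- D+E+F: weight 16+10+4=30, value 29+19+7=55
- C+D+E: weight 9+16+10=35, value 7+29+19=55
Best: $59.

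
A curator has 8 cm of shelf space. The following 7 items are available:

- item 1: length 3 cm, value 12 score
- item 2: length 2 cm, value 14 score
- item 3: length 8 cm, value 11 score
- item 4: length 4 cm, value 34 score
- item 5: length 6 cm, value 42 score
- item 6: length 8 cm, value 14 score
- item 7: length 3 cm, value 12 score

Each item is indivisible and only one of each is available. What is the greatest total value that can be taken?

Check high-value combinations within 8 cm:
- item 2+item 5: length 2+6=8, value 14+42=56
- item 2+item 4: length 2+4=6, value 14+34=48
- item 1+item 4: length 3+4=7, value 12+34=46
- item 4+item 7: length 4+3=7, value 34+12=46
- item 5: length 6, value 42
Best: 56 score.

56 score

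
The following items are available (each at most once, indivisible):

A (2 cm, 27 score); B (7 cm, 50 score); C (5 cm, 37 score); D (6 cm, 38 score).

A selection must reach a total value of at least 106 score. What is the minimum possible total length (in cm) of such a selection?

Subsets with value ≥ 106, sorted by total length:
- A+B+C: length 14, value 114
- A+B+D: length 15, value 115
Minimum length: 14 cm.

14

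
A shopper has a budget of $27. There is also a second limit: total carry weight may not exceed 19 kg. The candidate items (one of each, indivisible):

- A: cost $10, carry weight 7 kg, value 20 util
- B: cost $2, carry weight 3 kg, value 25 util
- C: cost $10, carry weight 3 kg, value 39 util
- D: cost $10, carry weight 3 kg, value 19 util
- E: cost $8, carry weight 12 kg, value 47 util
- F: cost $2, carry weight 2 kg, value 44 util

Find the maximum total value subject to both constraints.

130 util

Feasible sets respecting both limits:
- C+E+F: cost 20, carry weight 17, value 130
- A+B+C+F: cost 24, carry weight 15, value 128
- B+C+D+F: cost 24, carry weight 11, value 127
Best: 130 util.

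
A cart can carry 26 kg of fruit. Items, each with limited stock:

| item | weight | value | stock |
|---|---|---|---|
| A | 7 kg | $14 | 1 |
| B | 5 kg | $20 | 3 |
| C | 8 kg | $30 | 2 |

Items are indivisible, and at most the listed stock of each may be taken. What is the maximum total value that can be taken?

Best selections within weight 26 and stock limits:
- 2×B + 2×C: weight 26, value 100
- 3×B + 1×C: weight 23, value 90
Best: $100.

$100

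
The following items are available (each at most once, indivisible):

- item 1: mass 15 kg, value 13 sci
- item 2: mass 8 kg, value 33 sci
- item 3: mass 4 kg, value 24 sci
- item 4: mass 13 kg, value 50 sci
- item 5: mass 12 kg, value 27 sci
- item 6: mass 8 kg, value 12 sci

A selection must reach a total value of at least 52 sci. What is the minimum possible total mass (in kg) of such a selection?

12

Subsets with value ≥ 52, sorted by total mass:
- item 2+item 3: mass 12, value 57
- item 3+item 4: mass 17, value 74
- item 2+item 3+item 6: mass 20, value 69
- item 2+item 5: mass 20, value 60
Minimum mass: 12 kg.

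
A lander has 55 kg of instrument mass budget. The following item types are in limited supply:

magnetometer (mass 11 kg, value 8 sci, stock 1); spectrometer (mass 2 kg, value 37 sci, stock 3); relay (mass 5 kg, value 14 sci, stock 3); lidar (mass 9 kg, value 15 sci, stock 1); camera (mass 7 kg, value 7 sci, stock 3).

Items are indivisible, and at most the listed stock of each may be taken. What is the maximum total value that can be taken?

Best selections within mass 55 and stock limits:
- 1×magnetometer + 3×spectrometer + 3×relay + 1×lidar + 2×camera: mass 55, value 190
- 3×spectrometer + 3×relay + 1×lidar + 3×camera: mass 51, value 189
- 1×magnetometer + 3×spectrometer + 3×relay + 1×lidar + 1×camera: mass 48, value 183
- 3×spectrometer + 3×relay + 1×lidar + 2×camera: mass 44, value 182
Best: 190 sci.

190 sci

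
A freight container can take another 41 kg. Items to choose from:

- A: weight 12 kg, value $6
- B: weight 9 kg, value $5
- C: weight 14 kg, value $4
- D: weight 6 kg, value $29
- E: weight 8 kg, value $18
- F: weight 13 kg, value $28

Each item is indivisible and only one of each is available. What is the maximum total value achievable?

Check high-value combinations within 41 kg:
- A+D+E+F: weight 12+6+8+13=39, value 6+29+18+28=81
- B+D+E+F: weight 9+6+8+13=36, value 5+29+18+28=80
- C+D+E+F: weight 14+6+8+13=41, value 4+29+18+28=79
Best: $81.

$81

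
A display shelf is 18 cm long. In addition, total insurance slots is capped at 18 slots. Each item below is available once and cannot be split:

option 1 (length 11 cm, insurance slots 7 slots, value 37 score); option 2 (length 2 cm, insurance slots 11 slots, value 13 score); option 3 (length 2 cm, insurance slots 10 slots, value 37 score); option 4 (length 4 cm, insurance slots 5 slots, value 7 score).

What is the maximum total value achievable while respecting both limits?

74 score

Feasible sets respecting both limits:
- option 1+option 3: length 13, insurance slots 17, value 74
- option 1+option 2: length 13, insurance slots 18, value 50
- option 1+option 4: length 15, insurance slots 12, value 44
Best: 74 score.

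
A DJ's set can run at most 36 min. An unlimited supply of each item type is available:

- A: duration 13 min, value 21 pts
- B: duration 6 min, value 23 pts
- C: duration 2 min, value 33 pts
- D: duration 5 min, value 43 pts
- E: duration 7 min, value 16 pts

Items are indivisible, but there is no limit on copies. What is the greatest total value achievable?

Best value-per-unit is C at 33/2, and filling with it alone uses duration 18×2=36. No mix of the others beats 18×33 = 594.

594 pts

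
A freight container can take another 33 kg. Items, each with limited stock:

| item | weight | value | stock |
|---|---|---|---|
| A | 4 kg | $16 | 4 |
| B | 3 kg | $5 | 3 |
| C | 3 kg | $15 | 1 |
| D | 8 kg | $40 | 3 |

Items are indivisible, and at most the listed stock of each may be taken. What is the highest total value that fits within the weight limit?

$152

Top feasible selections:
- 2×A + 3×D: weight 32, value 152
- 1×A + 1×C + 3×D: weight 31, value 151
Best: $152.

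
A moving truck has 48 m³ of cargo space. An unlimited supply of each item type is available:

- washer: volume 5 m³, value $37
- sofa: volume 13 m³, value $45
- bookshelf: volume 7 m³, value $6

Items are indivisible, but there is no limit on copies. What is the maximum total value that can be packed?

Best value-per-unit is washer at 37/5, and filling with it alone uses volume 9×5=45. No mix of the others beats 9×37 = 333.

$333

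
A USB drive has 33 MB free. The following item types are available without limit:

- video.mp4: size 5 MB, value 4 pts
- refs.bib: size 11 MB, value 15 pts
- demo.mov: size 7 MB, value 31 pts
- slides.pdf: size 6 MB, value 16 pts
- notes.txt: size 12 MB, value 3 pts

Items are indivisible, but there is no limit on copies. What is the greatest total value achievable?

128 pts

Best value-per-unit is demo.mov at 31/7; filling with it alone gives 4×31 = 124.
Optimal mix: 1×video.mp4 + 4×demo.mov → size 33, value 128.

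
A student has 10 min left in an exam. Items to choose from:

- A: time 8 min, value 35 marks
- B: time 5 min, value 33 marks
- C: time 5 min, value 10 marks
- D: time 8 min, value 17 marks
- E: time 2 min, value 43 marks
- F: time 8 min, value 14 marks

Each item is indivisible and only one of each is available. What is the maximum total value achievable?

Check high-value combinations within 10 min:
- A+E: time 8+2=10, value 35+43=78
- B+E: time 5+2=7, value 33+43=76
- D+E: time 8+2=10, value 17+43=60
Best: 78 marks.

78 marks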